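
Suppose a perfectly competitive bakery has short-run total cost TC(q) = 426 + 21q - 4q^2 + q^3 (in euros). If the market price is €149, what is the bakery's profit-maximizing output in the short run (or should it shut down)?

Variable cost is VC = 21q - 4q^2 + q^3, so AVC = VC/q = 21 - 4q + q^2 and MC = dTC/dq = 21 - 8q + 3q^2.
AVC hits its minimum where MC = AVC, at q = 2, giving min AVC = 21 - 4·2 + 2^2 = €17.
Since P = €149 ≥ min AVC = €17, price covers variable cost and the firm should produce.
Set P = MC: 149 = 21 - 8q + 3q^2 → -128 - 8q + 3q^2 = 0. The roots are q = -16/3 and q = 8; the profit-maximizing output is on the rising part of MC, so q* = 8.
Check: AVC at q = 8 is €53 ≤ P, so revenue covers variable cost.
Profit = P·q − TC = 149·8 − 850 = €342.

Produce at q = 8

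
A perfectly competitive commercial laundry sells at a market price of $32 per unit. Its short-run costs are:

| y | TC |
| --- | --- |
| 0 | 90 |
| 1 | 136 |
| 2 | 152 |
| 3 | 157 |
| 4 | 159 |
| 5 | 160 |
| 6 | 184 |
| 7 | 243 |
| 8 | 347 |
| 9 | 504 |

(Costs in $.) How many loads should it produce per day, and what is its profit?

y = 6; profit = $8

Profit at each row (π = 32y − TC): y=0: -90; y=1: -104; y=2: -88; y=3: -61; y=4: -31; y=5: 0; y=6: 8; y=7: -19; y=8: -91; y=9: -216.
Profit is maximized at y = 6. AVC there is 94/6 = $15.67 ≤ P, so producing beats shutting down (which would give -$90).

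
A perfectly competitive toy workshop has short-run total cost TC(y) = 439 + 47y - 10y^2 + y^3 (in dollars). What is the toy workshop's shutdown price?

$22 per unit

Short-run supply begins at min AVC. From VC = 47y - 10y^2 + y^3, AVC = 47 - 10y + y^2.
dAVC/dy = -10 + 2y = 0 gives y = 5. min AVC = 47 - 10·5 + 5^2 = 22.
For P < $22 the firm produces nothing.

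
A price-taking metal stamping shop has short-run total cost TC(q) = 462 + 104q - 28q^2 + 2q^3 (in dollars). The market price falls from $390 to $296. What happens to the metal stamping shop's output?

AVC = 104 - 28q + 2q^2, minimized at q = 7 where min AVC = $6. MC = 104 - 56q + 6q^2.
At P = $390 ≥ min AVC, set P = MC on the rising branch: q = 13.
At P = $296 ≥ min AVC, set P = MC: q = 12. The firm stays open but cuts output.

Output falls from 13 to 12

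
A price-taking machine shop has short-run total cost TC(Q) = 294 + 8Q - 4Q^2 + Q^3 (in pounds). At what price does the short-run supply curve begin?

The shutdown price is the minimum of AVC. VC = 8Q - 4Q^2 + Q^3, so AVC = 8 - 4Q + Q^2.
At the minimum of AVC, MC = AVC. MC = 8 - 8Q + 3Q^2; setting MC = AVC gives 2Q^2 - 4Q = 0, so Q = 2. min AVC = 4.
The firm shuts down for any P below £4.

£4 per unit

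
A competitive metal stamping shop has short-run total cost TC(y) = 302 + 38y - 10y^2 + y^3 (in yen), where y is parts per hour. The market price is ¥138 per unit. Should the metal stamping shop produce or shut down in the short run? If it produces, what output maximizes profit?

Produce at y = 10

Variable cost is VC = 38y - 10y^2 + y^3, so AVC = VC/y = 38 - 10y + y^2 and MC = dTC/dy = 38 - 20y + 3y^2.
The AVC parabola has its vertex at y = 10/2 = 5, where AVC = 38 - 10·5 + 5^2 = ¥13.
Because ¥138 ≥ ¥13, revenue can cover variable cost; the firm operates.
P = MC gives -100 - 20y + 3y^2 = 0, with roots -10/3 and 10. Take the larger (rising MC): y* = 10.
Check: AVC at y = 10 is ¥38 ≤ P, so revenue covers variable cost.
Profit = P·y − TC = 138·10 − 682 = ¥698.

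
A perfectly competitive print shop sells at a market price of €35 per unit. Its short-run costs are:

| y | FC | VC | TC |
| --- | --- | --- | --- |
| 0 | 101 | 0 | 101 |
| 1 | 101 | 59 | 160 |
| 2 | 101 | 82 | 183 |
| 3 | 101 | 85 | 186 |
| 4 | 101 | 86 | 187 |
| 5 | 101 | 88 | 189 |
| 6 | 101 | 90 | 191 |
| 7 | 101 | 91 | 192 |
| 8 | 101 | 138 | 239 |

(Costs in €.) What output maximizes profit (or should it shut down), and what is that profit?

y = 7; profit = €53

Profit at each row (π = 35y − TC): y=0: -101; y=1: -125; y=2: -113; y=3: -81; y=4: -47; y=5: -14; y=6: 19; y=7: 53; y=8: 41.
Profit is maximized at y = 7. AVC there is 91/7 = €13 ≤ P, so producing beats shutting down (which would give -€101).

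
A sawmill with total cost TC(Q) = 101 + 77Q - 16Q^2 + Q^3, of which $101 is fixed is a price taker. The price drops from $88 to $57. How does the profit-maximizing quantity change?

MC = 77 - 32Q + 3Q^2; the shutdown threshold is min AVC = $13 (at Q = 8).
With P = $88 above the shutdown price, P = MC gives Q = 11.
At P = $57 ≥ min AVC, set P = MC: Q = 10. The firm stays open but cuts output.

Output falls from 11 to 10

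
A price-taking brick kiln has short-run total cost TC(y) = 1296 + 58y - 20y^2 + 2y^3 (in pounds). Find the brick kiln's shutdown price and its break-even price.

Shutdown price = min AVC. AVC = 58 - 20y + 2y^2, with vertex at y = 5 and minimum £8.
ATC = 1296/y + 58 - 20y + 2y^2. Setting dATC/dy = −1296/y^2 − 20 + 4y = 0 gives y = 9 (since 4·9^3 − 20·9^2 = 1296).
min ATC = 1296/9 + 58 − 20·9 + 2·9^2 = £184. That is the break-even price.
Between these two prices the firm operates at a loss; above £184 it earns a profit.

Shutdown price = £8; break-even price = £184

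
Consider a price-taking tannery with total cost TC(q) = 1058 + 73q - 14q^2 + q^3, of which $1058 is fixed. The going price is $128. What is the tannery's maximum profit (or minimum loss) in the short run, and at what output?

Profit = -$90 at q = 11

AVC = 73 - 14q + q^2 has its minimum $24 at q = 7; price $128 clears that bar, so the firm operates.
With MC = 73 - 28q + 3q^2, P = MC on the upward-sloping part at q* = 11.
TR = 128·11 = 1408. TC = 1058 + 440 = 1498. Profit = 1408 − 1498 = -$90.
That loss of $90 beats the $1058 the firm would lose by shutting down; producing recovers $968 of fixed cost.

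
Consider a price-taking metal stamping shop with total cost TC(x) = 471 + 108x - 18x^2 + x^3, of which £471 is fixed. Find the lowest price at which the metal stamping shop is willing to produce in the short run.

The firm shuts down when price falls below the minimum of average variable cost. AVC = VC/x = 108 - 18x + x^2.
At the minimum of AVC, MC = AVC. MC = 108 - 36x + 3x^2; setting MC = AVC gives 2x^2 - 18x = 0, so x = 9. min AVC = 27.
So the shutdown price is £27.

£27 per unit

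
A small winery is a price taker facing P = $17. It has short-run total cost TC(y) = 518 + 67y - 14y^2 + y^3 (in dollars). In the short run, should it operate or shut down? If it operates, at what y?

Shut down

Strip out fixed cost: VC = 67y - 14y^2 + y^3. Then AVC = 67 - 14y + y^2 and MC = 67 - 28y + 3y^2.
AVC hits its minimum where MC = AVC, at y = 7, giving min AVC = 67 - 14·7 + 7^2 = $18.
With P < min AVC ($17 < $18), every unit sold adds to the loss.
Shutting down limits the loss to fixed cost, $518.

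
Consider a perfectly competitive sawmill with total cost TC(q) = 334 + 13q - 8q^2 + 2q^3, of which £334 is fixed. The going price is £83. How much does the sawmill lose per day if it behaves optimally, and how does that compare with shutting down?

AVC = 13 - 8q + 2q^2 has its minimum £5 at q = 2; price £83 clears that bar, so the firm operates.
With MC = 13 - 16q + 6q^2, P = MC on the upward-sloping part at q* = 5.
TR = 83·5 = 415. TC = 334 + 115 = 449. Profit = 415 − 449 = -£34.
That loss of £34 beats the £334 the firm would lose by shutting down; producing recovers £300 of fixed cost.

Profit = -£34 at q = 5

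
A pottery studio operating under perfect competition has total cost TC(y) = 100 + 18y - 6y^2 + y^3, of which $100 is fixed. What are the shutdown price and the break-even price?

Shutdown price = $9; break-even price = $33

Shutdown price = min AVC. AVC = 18 - 6y + y^2, with vertex at y = 3 and minimum $9.
ATC = 100/y + 18 - 6y + y^2. Setting dATC/dy = −100/y^2 − 6 + 2y = 0 gives y = 5 (since 2·5^3 − 6·5^2 = 100).
min ATC = 100/5 + 18 − 6·5 + 5^2 = $33. That is the break-even price.
Between these two prices the firm operates at a loss; above $33 it earns a profit.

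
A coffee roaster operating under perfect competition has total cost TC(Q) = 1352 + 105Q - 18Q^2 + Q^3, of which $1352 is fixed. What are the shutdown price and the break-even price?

Shutdown price = $24; break-even price = $144

AVC = 105 - 18Q + Q^2; minimized at Q = 9, giving min AVC = $24. That is the shutdown price.
ATC = 1352/Q + 105 - 18Q + Q^2. Setting dATC/dQ = −1352/Q^2 − 18 + 2Q = 0 gives Q = 13 (since 2·13^3 − 18·13^2 = 1352).
min ATC = 1352/13 + 105 − 18·13 + 13^2 = $144. That is the break-even price.
Between these two prices the firm operates at a loss; above $144 it earns a profit.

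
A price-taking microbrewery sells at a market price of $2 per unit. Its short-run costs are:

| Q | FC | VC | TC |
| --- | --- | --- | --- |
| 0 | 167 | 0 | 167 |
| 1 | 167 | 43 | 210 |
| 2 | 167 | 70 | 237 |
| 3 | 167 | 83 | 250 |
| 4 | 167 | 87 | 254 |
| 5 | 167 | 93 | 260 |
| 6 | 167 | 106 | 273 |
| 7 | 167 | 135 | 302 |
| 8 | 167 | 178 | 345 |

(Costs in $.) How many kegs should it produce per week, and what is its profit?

Q = 0 (shut down); profit = -$167

Tabulate TR − TC: Q=0: -167; Q=1: -208; Q=2: -233; Q=3: -244; Q=4: -246; Q=5: -250; Q=6: -261; Q=7: -288; Q=8: -329.
Profit is highest at Q = 0. Equivalently, the lowest AVC in the table is 106/6 ≈ $17.67 at Q = 6, and P = $2 falls below it — price never covers variable cost, so the firm shuts down and loses only its fixed cost.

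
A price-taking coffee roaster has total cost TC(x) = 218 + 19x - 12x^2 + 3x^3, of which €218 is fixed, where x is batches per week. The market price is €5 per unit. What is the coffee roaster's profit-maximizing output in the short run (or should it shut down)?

Shut down

From TC, MC = TC'(x) = 19 - 24x + 9x^2 and AVC = VC/x = 19 - 12x + 3x^2.
AVC is minimized where dAVC/dx = -12 + 6x = 0, at x = 2; min AVC = 19 - 12·2 + 3·2^2 = €7.
P = €5 lies below min AVC = €7; no output level covers variable cost.
Best response: produce nothing and absorb the €218 fixed cost.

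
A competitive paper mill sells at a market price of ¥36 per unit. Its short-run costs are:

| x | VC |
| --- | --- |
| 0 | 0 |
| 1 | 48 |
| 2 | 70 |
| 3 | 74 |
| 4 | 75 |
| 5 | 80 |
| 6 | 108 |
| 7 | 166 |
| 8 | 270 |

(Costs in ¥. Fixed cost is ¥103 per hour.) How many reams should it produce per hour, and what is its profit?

x = 6; profit = ¥5

Tabulate TR − TC: x=0: -103; x=1: -115; x=2: -101; x=3: -69; x=4: -34; x=5: -3; x=6: 5; x=7: -17; x=8: -85.
Profit is maximized at x = 6. AVC there is 108/6 = ¥18 ≤ P, so producing beats shutting down (which would give -¥103).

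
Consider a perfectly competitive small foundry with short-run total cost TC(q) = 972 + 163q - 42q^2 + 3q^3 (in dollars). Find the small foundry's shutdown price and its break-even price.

AVC = 163 - 42q + 3q^2; minimized at q = 7, giving min AVC = $16. That is the shutdown price.
ATC = 972/q + 163 - 42q + 3q^2. Setting dATC/dq = −972/q^2 − 42 + 6q = 0 gives q = 9 (since 6·9^3 − 42·9^2 = 972).
min ATC = 972/9 + 163 − 42·9 + 3·9^2 = $136. That is the break-even price.
Between these two prices the firm operates at a loss; above $136 it earns a profit.

Shutdown price = $16; break-even price = $136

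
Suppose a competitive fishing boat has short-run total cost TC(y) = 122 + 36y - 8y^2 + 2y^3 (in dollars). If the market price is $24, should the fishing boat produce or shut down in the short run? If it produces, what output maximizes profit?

Shut down

From TC, MC = TC'(y) = 36 - 16y + 6y^2 and AVC = VC/y = 36 - 8y + 2y^2.
AVC is minimized where dAVC/dy = -8 + 4y = 0, at y = 2; min AVC = 36 - 8·2 + 2·2^2 = $28.
Since P = $24 < min AVC = $28, price fails to cover variable cost at any output.
Shutting down limits the loss to fixed cost, $122.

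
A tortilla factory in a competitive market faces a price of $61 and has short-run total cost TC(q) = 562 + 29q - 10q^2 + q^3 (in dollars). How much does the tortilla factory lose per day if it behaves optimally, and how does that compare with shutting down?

Profit = -$178 at q = 8

AVC = 29 - 10q + q^2; min AVC = $4 at q = 5. Since P = $61 ≥ min AVC, the firm produces.
MC = 29 - 20q + 3q^2. Setting P = MC and taking the root on the rising branch gives q* = 8.
TR = 61·8 = 488. TC = 562 + 104 = 666. Profit = 488 − 666 = -$178.
That loss of $178 beats the $562 the firm would lose by shutting down; producing recovers $384 of fixed cost.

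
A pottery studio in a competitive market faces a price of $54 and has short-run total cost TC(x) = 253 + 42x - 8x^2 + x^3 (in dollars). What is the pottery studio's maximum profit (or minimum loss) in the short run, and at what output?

AVC = 42 - 8x + x^2; min AVC = $26 at x = 4. Since P = $54 ≥ min AVC, the firm produces.
MC = 42 - 16x + 3x^2. Setting P = MC and taking the root on the rising branch gives x* = 6.
TR = 54·6 = 324. TC = 253 + 180 = 433. Profit = 324 − 433 = -$109.
That loss of $109 beats the $253 the firm would lose by shutting down; producing recovers $144 of fixed cost.

Profit = -$109 at x = 6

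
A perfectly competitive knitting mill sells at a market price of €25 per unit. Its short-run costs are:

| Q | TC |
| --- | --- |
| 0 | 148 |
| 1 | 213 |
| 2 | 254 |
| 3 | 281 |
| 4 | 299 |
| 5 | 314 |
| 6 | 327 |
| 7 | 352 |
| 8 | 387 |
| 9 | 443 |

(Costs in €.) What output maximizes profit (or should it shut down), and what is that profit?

Q = 0 (shut down); profit = -€148

Profit at each row (π = 25Q − TC): Q=0: -148; Q=1: -188; Q=2: -204; Q=3: -206; Q=4: -199; Q=5: -189; Q=6: -177; Q=7: -177; Q=8: -187; Q=9: -218.
Profit is highest at Q = 0. Equivalently, the lowest AVC in the table is 204/7 ≈ €29.14 at Q = 7, and P = €25 falls below it — price never covers variable cost, so the firm shuts down and loses only its fixed cost.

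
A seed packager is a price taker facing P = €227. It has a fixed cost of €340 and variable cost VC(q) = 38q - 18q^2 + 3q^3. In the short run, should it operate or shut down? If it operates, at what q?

Produce at q = 7

Variable cost is VC = 38q - 18q^2 + 3q^3, so AVC = VC/q = 38 - 18q + 3q^2 and MC = dTC/dq = 38 - 36q + 9q^2.
The AVC parabola has its vertex at q = 18/6 = 3, where AVC = 38 - 18·3 + 3·3^2 = €11.
P = €227 exceeds min AVC = €11, so the firm stays open.
P = MC gives -189 - 36q + 9q^2 = 0, with roots -3 and 7. Take the larger (rising MC): q* = 7.
Check: AVC at q = 7 is €59 ≤ P, so revenue covers variable cost.
Profit = P·q − TC = 227·7 − 753 = €836.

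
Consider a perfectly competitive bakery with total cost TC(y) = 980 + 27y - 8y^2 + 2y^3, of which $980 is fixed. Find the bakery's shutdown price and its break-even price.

Shutdown price = min AVC. AVC = 27 - 8y + 2y^2, with vertex at y = 2 and minimum $19.
ATC = 980/y + 27 - 8y + 2y^2. Setting dATC/dy = −980/y^2 − 8 + 4y = 0 gives y = 7 (since 4·7^3 − 8·7^2 = 980).
min ATC = 980/7 + 27 − 8·7 + 2·7^2 = $209. That is the break-even price.
Between these two prices the firm operates at a loss; above $209 it earns a profit.

Shutdown price = $19; break-even price = $209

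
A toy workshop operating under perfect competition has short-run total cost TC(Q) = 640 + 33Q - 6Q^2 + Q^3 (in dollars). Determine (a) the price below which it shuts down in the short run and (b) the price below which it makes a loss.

Shutdown price = min AVC. AVC = 33 - 6Q + Q^2, with vertex at Q = 3 and minimum $24.
ATC = 640/Q + 33 - 6Q + Q^2. Setting dATC/dQ = −640/Q^2 − 6 + 2Q = 0 gives Q = 8 (since 2·8^3 − 6·8^2 = 640).
min ATC = 640/8 + 33 − 6·8 + 8^2 = $129. That is the break-even price.
Between these two prices the firm operates at a loss; above $129 it earns a profit.

Shutdown price = $24; break-even price = $129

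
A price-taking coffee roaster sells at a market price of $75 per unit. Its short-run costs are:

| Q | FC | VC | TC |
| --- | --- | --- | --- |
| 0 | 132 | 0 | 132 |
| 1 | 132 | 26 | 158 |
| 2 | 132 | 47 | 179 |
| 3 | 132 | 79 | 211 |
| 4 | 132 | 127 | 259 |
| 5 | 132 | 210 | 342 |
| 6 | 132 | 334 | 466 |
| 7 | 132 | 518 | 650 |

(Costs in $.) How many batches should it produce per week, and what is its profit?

Profit at each row (π = 75Q − TC): Q=0: -132; Q=1: -83; Q=2: -29; Q=3: 14; Q=4: 41; Q=5: 33; Q=6: -16; Q=7: -125.
Profit is maximized at Q = 4. AVC there is 127/4 = $31.75 ≤ P, so producing beats shutting down (which would give -$132).

Q = 4; profit = $41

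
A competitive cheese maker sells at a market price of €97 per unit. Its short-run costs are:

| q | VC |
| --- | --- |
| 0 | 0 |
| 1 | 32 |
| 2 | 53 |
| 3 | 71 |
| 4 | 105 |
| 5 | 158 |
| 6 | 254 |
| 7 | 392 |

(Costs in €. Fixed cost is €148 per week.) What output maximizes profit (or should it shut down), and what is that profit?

q = 6; profit = €180

Tabulate TR − TC: q=0: -148; q=1: -83; q=2: -7; q=3: 72; q=4: 135; q=5: 179; q=6: 180; q=7: 139.
Profit is maximized at q = 6. AVC there is 254/6 = €42.33 ≤ P, so producing beats shutting down (which would give -€148).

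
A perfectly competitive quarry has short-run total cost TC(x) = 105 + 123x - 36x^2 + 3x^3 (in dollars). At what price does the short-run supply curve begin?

$15 per unit

The shutdown price is the minimum of AVC. VC = 123x - 36x^2 + 3x^3, so AVC = 123 - 36x + 3x^2.
At the minimum of AVC, MC = AVC. MC = 123 - 72x + 9x^2; setting MC = AVC gives 6x^2 - 36x = 0, so x = 6. min AVC = 15.
So the shutdown price is $15.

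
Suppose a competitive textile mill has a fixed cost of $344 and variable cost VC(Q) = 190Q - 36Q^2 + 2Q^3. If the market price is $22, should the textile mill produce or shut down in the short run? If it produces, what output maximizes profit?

Strip out fixed cost: VC = 190Q - 36Q^2 + 2Q^3. Then AVC = 190 - 36Q + 2Q^2 and MC = 190 - 72Q + 6Q^2.
AVC hits its minimum where MC = AVC, at Q = 9, giving min AVC = 190 - 36·9 + 2·9^2 = $28.
Since P = $22 < min AVC = $28, price fails to cover variable cost at any output.
Best response: produce nothing and absorb the $344 fixed cost.

Shut down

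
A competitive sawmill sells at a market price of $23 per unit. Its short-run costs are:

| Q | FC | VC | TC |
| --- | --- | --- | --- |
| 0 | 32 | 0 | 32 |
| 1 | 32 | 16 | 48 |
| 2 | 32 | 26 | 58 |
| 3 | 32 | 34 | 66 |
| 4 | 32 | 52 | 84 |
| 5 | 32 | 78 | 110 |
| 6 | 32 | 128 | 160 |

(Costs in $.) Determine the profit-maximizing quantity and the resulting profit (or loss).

Tabulate TR − TC: Q=0: -32; Q=1: -25; Q=2: -12; Q=3: 3; Q=4: 8; Q=5: 5; Q=6: -22.
Profit is maximized at Q = 4. AVC there is 52/4 = $13 ≤ P, so producing beats shutting down (which would give -$32).

Q = 4; profit = $8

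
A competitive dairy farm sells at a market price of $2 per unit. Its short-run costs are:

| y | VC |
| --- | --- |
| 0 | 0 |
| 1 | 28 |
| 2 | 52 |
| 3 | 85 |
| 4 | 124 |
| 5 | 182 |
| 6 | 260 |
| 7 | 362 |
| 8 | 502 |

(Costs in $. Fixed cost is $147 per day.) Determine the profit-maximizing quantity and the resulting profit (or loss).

Profit at each row (π = 2y − TC): y=0: -147; y=1: -173; y=2: -195; y=3: -226; y=4: -263; y=5: -319; y=6: -395; y=7: -495; y=8: -633.
Profit is highest at y = 0. Equivalently, the lowest AVC in the table is 52/2 ≈ $26 at y = 2, and P = $2 falls below it — price never covers variable cost, so the firm shuts down and loses only its fixed cost.

y = 0 (shut down); profit = -$147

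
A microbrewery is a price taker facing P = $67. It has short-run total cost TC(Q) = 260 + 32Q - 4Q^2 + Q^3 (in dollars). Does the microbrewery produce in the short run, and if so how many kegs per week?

Strip out fixed cost: VC = 32Q - 4Q^2 + Q^3. Then AVC = 32 - 4Q + Q^2 and MC = 32 - 8Q + 3Q^2.
AVC is minimized where dAVC/dQ = -4 + 2Q = 0, at Q = 2; min AVC = 32 - 4·2 + 2^2 = $28.
Because $67 ≥ $28, revenue can cover variable cost; the firm operates.
P = MC gives -35 - 8Q + 3Q^2 = 0, with roots -7/3 and 5. Take the larger (rising MC): Q* = 5.
Check: AVC at Q = 5 is $37 ≤ P, so revenue covers variable cost.
Profit = P·Q − TC = 67·5 − 445 = -$110, a loss, but smaller than the $260 fixed cost the firm would lose by shutting down.

Produce at Q = 5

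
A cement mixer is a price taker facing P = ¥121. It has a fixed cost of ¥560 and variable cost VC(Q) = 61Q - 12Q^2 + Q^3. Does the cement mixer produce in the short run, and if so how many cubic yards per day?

Produce at Q = 10

Strip out fixed cost: VC = 61Q - 12Q^2 + Q^3. Then AVC = 61 - 12Q + Q^2 and MC = 61 - 24Q + 3Q^2.
AVC is minimized where dAVC/dQ = -12 + 2Q = 0, at Q = 6; min AVC = 61 - 12·6 + 6^2 = ¥25.
Because ¥121 ≥ ¥25, revenue can cover variable cost; the firm operates.
Set P = MC: 121 = 61 - 24Q + 3Q^2 → -60 - 24Q + 3Q^2 = 0. The roots are Q = -2 and Q = 10; the profit-maximizing output is on the rising part of MC, so Q* = 10.
Check: AVC at Q = 10 is ¥41 ≤ P, so revenue covers variable cost.
Profit = P·Q − TC = 121·10 − 970 = ¥240.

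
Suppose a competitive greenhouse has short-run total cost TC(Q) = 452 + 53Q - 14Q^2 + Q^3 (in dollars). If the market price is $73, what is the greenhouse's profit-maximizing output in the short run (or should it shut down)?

Produce at Q = 10

Strip out fixed cost: VC = 53Q - 14Q^2 + Q^3. Then AVC = 53 - 14Q + Q^2 and MC = 53 - 28Q + 3Q^2.
The AVC parabola has its vertex at Q = 14/2 = 7, where AVC = 53 - 14·7 + 7^2 = $4.
Because $73 ≥ $4, revenue can cover variable cost; the firm operates.
P = MC gives -20 - 28Q + 3Q^2 = 0, with roots -2/3 and 10. Take the larger (rising MC): Q* = 10.
Check: AVC at Q = 10 is $13 ≤ P, so revenue covers variable cost.
Profit = P·Q − TC = 73·10 − 582 = $148.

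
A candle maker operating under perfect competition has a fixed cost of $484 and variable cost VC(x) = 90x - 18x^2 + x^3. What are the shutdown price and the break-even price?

AVC = 90 - 18x + x^2; minimized at x = 9, giving min AVC = $9. That is the shutdown price.
ATC = 484/x + 90 - 18x + x^2. Setting dATC/dx = −484/x^2 − 18 + 2x = 0 gives x = 11 (since 2·11^3 − 18·11^2 = 484).
min ATC = 484/11 + 90 − 18·11 + 11^2 = $57. That is the break-even price.
Between these two prices the firm operates at a loss; above $57 it earns a profit.

Shutdown price = $9; break-even price = $57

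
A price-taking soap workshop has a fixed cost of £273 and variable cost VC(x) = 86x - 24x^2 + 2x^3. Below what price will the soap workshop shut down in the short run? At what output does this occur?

£14 per unit, at x = 6

Short-run supply begins at min AVC. From VC = 86x - 24x^2 + 2x^3, AVC = 86 - 24x + 2x^2.
dAVC/dx = -24 + 4x = 0 gives x = 6. min AVC = 86 - 24·6 + 2·6^2 = 14.
For P < £14 the firm produces nothing.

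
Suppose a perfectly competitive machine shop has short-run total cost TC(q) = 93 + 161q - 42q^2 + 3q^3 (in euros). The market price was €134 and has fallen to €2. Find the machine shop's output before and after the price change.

Output falls from 9 to 0 (the firm shuts down)

MC = 161 - 84q + 9q^2; the shutdown threshold is min AVC = €14 (at q = 7).
With P = €134 above the shutdown price, P = MC gives q = 9.
At P = €2 < min AVC = €14, price no longer covers variable cost at any output, so the firm shuts down: q = 0.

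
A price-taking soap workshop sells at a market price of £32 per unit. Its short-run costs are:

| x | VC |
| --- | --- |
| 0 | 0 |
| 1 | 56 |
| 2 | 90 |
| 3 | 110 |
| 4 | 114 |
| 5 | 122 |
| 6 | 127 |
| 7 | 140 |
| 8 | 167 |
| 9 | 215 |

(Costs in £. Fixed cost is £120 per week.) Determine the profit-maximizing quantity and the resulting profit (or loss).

Profit at each row (π = 32x − TC): x=0: -120; x=1: -144; x=2: -146; x=3: -134; x=4: -106; x=5: -82; x=6: -55; x=7: -36; x=8: -31; x=9: -47.
Profit is maximized at x = 8. AVC there is 167/8 = £20.88 ≤ P, so producing beats shutting down (which would give -£120).

x = 8; profit = -£31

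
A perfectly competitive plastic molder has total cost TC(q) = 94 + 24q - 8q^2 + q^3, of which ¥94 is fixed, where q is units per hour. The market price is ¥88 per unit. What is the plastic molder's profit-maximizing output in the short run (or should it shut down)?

Produce at q = 8

From TC, MC = TC'(q) = 24 - 16q + 3q^2 and AVC = VC/q = 24 - 8q + q^2.
AVC hits its minimum where MC = AVC, at q = 4, giving min AVC = 24 - 8·4 + 4^2 = ¥8.
Since P = ¥88 ≥ min AVC = ¥8, price covers variable cost and the firm should produce.
Set P = MC: 88 = 24 - 16q + 3q^2 → -64 - 16q + 3q^2 = 0. The roots are q = -8/3 and q = 8; the profit-maximizing output is on the rising part of MC, so q* = 8.
Check: AVC at q = 8 is ¥24 ≤ P, so revenue covers variable cost.
Profit = P·q − TC = 88·8 − 286 = ¥418.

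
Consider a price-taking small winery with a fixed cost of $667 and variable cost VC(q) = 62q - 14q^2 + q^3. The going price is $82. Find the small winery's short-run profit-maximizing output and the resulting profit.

Profit = -$67 at q = 10

AVC = 62 - 14q + q^2 has its minimum $13 at q = 7; price $82 clears that bar, so the firm operates.
With MC = 62 - 28q + 3q^2, P = MC on the upward-sloping part at q* = 10.
TR = 82·10 = 820. TC = 667 + 220 = 887. Profit = 820 − 887 = -$67.
By producing, the firm covers all variable cost plus $600 of fixed cost; shutting down would lose the full $667.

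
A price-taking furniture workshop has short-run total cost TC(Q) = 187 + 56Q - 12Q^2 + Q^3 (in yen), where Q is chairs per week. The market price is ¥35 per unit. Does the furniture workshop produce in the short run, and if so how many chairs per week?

Strip out fixed cost: VC = 56Q - 12Q^2 + Q^3. Then AVC = 56 - 12Q + Q^2 and MC = 56 - 24Q + 3Q^2.
The AVC parabola has its vertex at Q = 12/2 = 6, where AVC = 56 - 12·6 + 6^2 = ¥20.
P = ¥35 exceeds min AVC = ¥20, so the firm stays open.
P = MC gives 21 - 24Q + 3Q^2 = 0, with roots 1 and 7. Take the larger (rising MC): Q* = 7.
Check: AVC at Q = 7 is ¥21 ≤ P, so revenue covers variable cost.
Profit = P·Q − TC = 35·7 − 334 = -¥89, a loss, but smaller than the ¥187 fixed cost the firm would lose by shutting down.

Produce at Q = 7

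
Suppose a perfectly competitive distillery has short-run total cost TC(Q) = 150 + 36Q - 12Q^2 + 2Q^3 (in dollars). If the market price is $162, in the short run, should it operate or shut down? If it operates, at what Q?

Strip out fixed cost: VC = 36Q - 12Q^2 + 2Q^3. Then AVC = 36 - 12Q + 2Q^2 and MC = 36 - 24Q + 6Q^2.
AVC is minimized where dAVC/dQ = -12 + 4Q = 0, at Q = 3; min AVC = 36 - 12·3 + 2·3^2 = $18.
Because $162 ≥ $18, revenue can cover variable cost; the firm operates.
Solving P = MC: -126 - 24Q + 6Q^2 = 0 ⇒ Q = -3 or 7. On the upward-sloping branch, Q* = 7.
Check: AVC at Q = 7 is $50 ≤ P, so revenue covers variable cost.
Profit = P·Q − TC = 162·7 − 500 = $634.

Produce at Q = 7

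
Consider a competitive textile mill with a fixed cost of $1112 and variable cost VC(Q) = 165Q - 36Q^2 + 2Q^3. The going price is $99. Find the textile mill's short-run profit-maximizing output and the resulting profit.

AVC = 165 - 36Q + 2Q^2; min AVC = $3 at Q = 9. Since P = $99 ≥ min AVC, the firm produces.
MC = 165 - 72Q + 6Q^2. Setting P = MC and taking the root on the rising branch gives Q* = 11.
TR = 99·11 = 1089. TC = 1112 + 121 = 1233. Profit = 1089 − 1233 = -$144.
By producing, the firm covers all variable cost plus $968 of fixed cost; shutting down would lose the full $1112.

Profit = -$144 at Q = 11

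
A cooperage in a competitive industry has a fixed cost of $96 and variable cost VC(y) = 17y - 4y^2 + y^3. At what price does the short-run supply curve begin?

The firm shuts down when price falls below the minimum of average variable cost. AVC = VC/y = 17 - 4y + y^2.
dAVC/dy = -4 + 2y = 0 gives y = 2. min AVC = 17 - 4·2 + 2^2 = 13.
The firm shuts down for any P below $13.

$13 per unit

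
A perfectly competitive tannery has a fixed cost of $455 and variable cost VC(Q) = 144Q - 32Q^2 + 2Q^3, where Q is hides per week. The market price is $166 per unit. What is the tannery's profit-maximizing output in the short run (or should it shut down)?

Produce at Q = 11

Strip out fixed cost: VC = 144Q - 32Q^2 + 2Q^3. Then AVC = 144 - 32Q + 2Q^2 and MC = 144 - 64Q + 6Q^2.
AVC hits its minimum where MC = AVC, at Q = 8, giving min AVC = 144 - 32·8 + 2·8^2 = $16.
P = $166 exceeds min AVC = $16, so the firm stays open.
Set P = MC: 166 = 144 - 64Q + 6Q^2 → -22 - 64Q + 6Q^2 = 0. The roots are Q = -1/3 and Q = 11; the profit-maximizing output is on the rising part of MC, so Q* = 11.
Check: AVC at Q = 11 is $34 ≤ P, so revenue covers variable cost.
Profit = P·Q − TC = 166·11 − 829 = $997.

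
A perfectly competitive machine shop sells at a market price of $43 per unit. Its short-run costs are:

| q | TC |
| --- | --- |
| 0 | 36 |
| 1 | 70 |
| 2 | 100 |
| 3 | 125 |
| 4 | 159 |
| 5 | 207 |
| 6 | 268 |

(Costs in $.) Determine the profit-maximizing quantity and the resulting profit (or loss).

Compute π = P·q − TC at each output: q=0: -36; q=1: -27; q=2: -14; q=3: 4; q=4: 13; q=5: 8; q=6: -10.
Profit is maximized at q = 4. AVC there is 123/4 = $30.75 ≤ P, so producing beats shutting down (which would give -$36).

q = 4; profit = $13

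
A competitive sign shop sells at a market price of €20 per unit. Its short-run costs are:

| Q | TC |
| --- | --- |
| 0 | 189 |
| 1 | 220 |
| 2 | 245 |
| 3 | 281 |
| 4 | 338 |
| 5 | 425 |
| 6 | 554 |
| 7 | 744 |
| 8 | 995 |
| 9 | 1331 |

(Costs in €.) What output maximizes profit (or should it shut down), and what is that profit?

Q = 0 (shut down); profit = -€189

Tabulate TR − TC: Q=0: -189; Q=1: -200; Q=2: -205; Q=3: -221; Q=4: -258; Q=5: -325; Q=6: -434; Q=7: -604; Q=8: -835; Q=9: -1151.
Profit is highest at Q = 0. Equivalently, the lowest AVC in the table is 56/2 ≈ €28 at Q = 2, and P = €20 falls below it — price never covers variable cost, so the firm shuts down and loses only its fixed cost.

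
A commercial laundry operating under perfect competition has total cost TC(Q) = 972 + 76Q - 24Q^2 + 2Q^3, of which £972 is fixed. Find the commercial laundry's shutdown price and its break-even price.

Shutdown price = £4; break-even price = £130

AVC = 76 - 24Q + 2Q^2; minimized at Q = 6, giving min AVC = £4. That is the shutdown price.
ATC = 972/Q + 76 - 24Q + 2Q^2. Setting dATC/dQ = −972/Q^2 − 24 + 4Q = 0 gives Q = 9 (since 4·9^3 − 24·9^2 = 972).
min ATC = 972/9 + 76 − 24·9 + 2·9^2 = £130. That is the break-even price.
Between these two prices the firm operates at a loss; above £130 it earns a profit.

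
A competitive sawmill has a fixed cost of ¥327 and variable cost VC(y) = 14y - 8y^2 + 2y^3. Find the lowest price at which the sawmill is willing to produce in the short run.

¥6 per unit

The shutdown price is the minimum of AVC. VC = 14y - 8y^2 + 2y^3, so AVC = 14 - 8y + 2y^2.
At the minimum of AVC, MC = AVC. MC = 14 - 16y + 6y^2; setting MC = AVC gives 4y^2 - 8y = 0, so y = 2. min AVC = 6.
For P < ¥6 the firm produces nothing.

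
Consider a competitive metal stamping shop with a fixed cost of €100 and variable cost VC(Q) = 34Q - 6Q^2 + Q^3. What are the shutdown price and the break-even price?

Shutdown price = €25; break-even price = €49

AVC = 34 - 6Q + Q^2; minimized at Q = 3, giving min AVC = €25. That is the shutdown price.
ATC = 100/Q + 34 - 6Q + Q^2. Setting dATC/dQ = −100/Q^2 − 6 + 2Q = 0 gives Q = 5 (since 2·5^3 − 6·5^2 = 100).
min ATC = 100/5 + 34 − 6·5 + 5^2 = €49. That is the break-even price.
Between these two prices the firm operates at a loss; above €49 it earns a profit.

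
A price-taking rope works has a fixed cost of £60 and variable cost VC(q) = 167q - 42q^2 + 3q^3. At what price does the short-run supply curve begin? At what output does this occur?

£20 per unit, at q = 7

Short-run supply begins at min AVC. From VC = 167q - 42q^2 + 3q^3, AVC = 167 - 42q + 3q^2.
dAVC/dq = -42 + 6q = 0 gives q = 7. min AVC = 167 - 42·7 + 3·7^2 = 20.
For P < £20 the firm produces nothing.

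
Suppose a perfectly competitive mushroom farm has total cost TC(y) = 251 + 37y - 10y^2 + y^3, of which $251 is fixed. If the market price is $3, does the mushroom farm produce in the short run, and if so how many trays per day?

Shut down

Strip out fixed cost: VC = 37y - 10y^2 + y^3. Then AVC = 37 - 10y + y^2 and MC = 37 - 20y + 3y^2.
AVC hits its minimum where MC = AVC, at y = 5, giving min AVC = 37 - 10·5 + 5^2 = $12.
P = $3 lies below min AVC = $12; no output level covers variable cost.
Shutting down limits the loss to fixed cost, $251.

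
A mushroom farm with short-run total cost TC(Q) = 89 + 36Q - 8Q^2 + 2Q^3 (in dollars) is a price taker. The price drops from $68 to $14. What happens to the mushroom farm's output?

MC = 36 - 16Q + 6Q^2; the shutdown threshold is min AVC = $28 (at Q = 2).
At P = $68 ≥ min AVC, set P = MC on the rising branch: Q = 4.
At P = $14 < min AVC = $28, price no longer covers variable cost at any output, so the firm shuts down: Q = 0.

Output falls from 4 to 0 (the firm shuts down)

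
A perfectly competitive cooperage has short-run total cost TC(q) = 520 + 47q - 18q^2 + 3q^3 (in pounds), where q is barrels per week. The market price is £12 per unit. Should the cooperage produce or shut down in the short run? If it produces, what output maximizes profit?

Shut down

Strip out fixed cost: VC = 47q - 18q^2 + 3q^3. Then AVC = 47 - 18q + 3q^2 and MC = 47 - 36q + 9q^2.
AVC hits its minimum where MC = AVC, at q = 3, giving min AVC = 47 - 18·3 + 3·3^2 = £20.
With P < min AVC (£12 < £20), every unit sold adds to the loss.
The firm minimizes its loss by shutting down and losing only its fixed cost of £520.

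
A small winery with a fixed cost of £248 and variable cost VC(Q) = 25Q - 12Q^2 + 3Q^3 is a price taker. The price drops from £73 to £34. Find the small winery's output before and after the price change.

AVC = 25 - 12Q + 3Q^2, minimized at Q = 2 where min AVC = £13. MC = 25 - 24Q + 9Q^2.
At P = £73 ≥ min AVC, set P = MC on the rising branch: Q = 4.
At P = £34 ≥ min AVC, set P = MC: Q = 3. The firm stays open but cuts output.

Output falls from 4 to 3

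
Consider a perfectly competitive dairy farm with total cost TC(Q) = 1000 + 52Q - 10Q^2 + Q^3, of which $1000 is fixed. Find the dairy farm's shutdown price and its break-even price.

Shutdown price = $27; break-even price = $152

Shutdown price = min AVC. AVC = 52 - 10Q + Q^2, with vertex at Q = 5 and minimum $27.
ATC = 1000/Q + 52 - 10Q + Q^2. Setting dATC/dQ = −1000/Q^2 − 10 + 2Q = 0 gives Q = 10 (since 2·10^3 − 10·10^2 = 1000).
min ATC = 1000/10 + 52 − 10·10 + 10^2 = $152. That is the break-even price.
Between these two prices the firm operates at a loss; above $152 it earns a profit.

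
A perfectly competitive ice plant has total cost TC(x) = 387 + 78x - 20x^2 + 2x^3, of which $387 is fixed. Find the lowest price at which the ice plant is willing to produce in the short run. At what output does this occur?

$28 per unit, at x = 5

The shutdown price is the minimum of AVC. VC = 78x - 20x^2 + 2x^3, so AVC = 78 - 20x + 2x^2.
dAVC/dx = -20 + 4x = 0 gives x = 5. min AVC = 78 - 20·5 + 2·5^2 = 28.
So the shutdown price is $28.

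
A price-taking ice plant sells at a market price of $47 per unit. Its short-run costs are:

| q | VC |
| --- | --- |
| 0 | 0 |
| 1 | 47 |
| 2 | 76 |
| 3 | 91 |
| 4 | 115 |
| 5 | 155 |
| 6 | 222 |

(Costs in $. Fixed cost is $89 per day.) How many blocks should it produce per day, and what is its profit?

q = 5; profit = -$9

Compute π = P·q − TC at each output: q=0: -89; q=1: -89; q=2: -71; q=3: -39; q=4: -16; q=5: -9; q=6: -29.
Profit is maximized at q = 5. AVC there is 155/5 = $31 ≤ P, so producing beats shutting down (which would give -$89).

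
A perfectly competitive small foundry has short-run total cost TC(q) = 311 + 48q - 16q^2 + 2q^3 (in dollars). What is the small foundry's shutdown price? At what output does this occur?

The shutdown price is the minimum of AVC. VC = 48q - 16q^2 + 2q^3, so AVC = 48 - 16q + 2q^2.
At the minimum of AVC, MC = AVC. MC = 48 - 32q + 6q^2; setting MC = AVC gives 4q^2 - 16q = 0, so q = 4. min AVC = 16.
For P < $16 the firm produces nothing.

$16 per unit, at q = 4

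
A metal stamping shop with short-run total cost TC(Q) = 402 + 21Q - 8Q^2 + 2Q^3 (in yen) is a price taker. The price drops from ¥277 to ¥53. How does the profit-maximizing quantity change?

MC = 21 - 16Q + 6Q^2; the shutdown threshold is min AVC = ¥13 (at Q = 2).
With P = ¥277 above the shutdown price, P = MC gives Q = 8.
At P = ¥53 ≥ min AVC, set P = MC: Q = 4. The firm stays open but cuts output.

Output falls from 8 to 4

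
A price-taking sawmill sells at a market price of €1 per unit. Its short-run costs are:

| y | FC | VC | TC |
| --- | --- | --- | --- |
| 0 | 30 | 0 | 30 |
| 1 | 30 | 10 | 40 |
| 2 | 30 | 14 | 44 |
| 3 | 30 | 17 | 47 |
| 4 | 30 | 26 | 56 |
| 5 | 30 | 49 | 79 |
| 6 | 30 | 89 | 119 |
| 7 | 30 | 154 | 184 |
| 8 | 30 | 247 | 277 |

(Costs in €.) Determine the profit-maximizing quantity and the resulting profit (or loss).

y = 0 (shut down); profit = -€30

Profit at each row (π = 1y − TC): y=0: -30; y=1: -39; y=2: -42; y=3: -44; y=4: -52; y=5: -74; y=6: -113; y=7: -177; y=8: -269.
Profit is highest at y = 0. Equivalently, the lowest AVC in the table is 17/3 ≈ €5.67 at y = 3, and P = €1 falls below it — price never covers variable cost, so the firm shuts down and loses only its fixed cost.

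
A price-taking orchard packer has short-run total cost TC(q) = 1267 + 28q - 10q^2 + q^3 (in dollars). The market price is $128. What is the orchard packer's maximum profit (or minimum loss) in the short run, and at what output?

Profit = -$267 at q = 10

AVC = 28 - 10q + q^2 has its minimum $3 at q = 5; price $128 clears that bar, so the firm operates.
With MC = 28 - 20q + 3q^2, P = MC on the upward-sloping part at q* = 10.
TR = 128·10 = 1280. TC = 1267 + 280 = 1547. Profit = 1280 − 1547 = -$267.
By producing, the firm covers all variable cost plus $1000 of fixed cost; shutting down would lose the full $1267.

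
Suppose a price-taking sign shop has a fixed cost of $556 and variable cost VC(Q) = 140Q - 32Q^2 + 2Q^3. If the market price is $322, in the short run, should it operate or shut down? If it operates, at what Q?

Produce at Q = 13

From TC, MC = TC'(Q) = 140 - 64Q + 6Q^2 and AVC = VC/Q = 140 - 32Q + 2Q^2.
AVC is minimized where dAVC/dQ = -32 + 4Q = 0, at Q = 8; min AVC = 140 - 32·8 + 2·8^2 = $12.
P = $322 exceeds min AVC = $12, so the firm stays open.
Solving P = MC: -182 - 64Q + 6Q^2 = 0 ⇒ Q = -7/3 or 13. On the upward-sloping branch, Q* = 13.
Check: AVC at Q = 13 is $62 ≤ P, so revenue covers variable cost.
Profit = P·Q − TC = 322·13 − 1362 = $2824.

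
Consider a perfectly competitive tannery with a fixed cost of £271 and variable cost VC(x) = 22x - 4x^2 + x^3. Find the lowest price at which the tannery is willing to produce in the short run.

£18 per unit

The firm shuts down when price falls below the minimum of average variable cost. AVC = VC/x = 22 - 4x + x^2.
dAVC/dx = -4 + 2x = 0 gives x = 2. min AVC = 22 - 4·2 + 2^2 = 18.
For P < £18 the firm produces nothing.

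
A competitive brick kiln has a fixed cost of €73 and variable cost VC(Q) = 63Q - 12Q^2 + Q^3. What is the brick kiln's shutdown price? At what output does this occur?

€27 per unit, at Q = 6

Short-run supply begins at min AVC. From VC = 63Q - 12Q^2 + Q^3, AVC = 63 - 12Q + Q^2.
At the minimum of AVC, MC = AVC. MC = 63 - 24Q + 3Q^2; setting MC = AVC gives 2Q^2 - 12Q = 0, so Q = 6. min AVC = 27.
The firm shuts down for any P below €27.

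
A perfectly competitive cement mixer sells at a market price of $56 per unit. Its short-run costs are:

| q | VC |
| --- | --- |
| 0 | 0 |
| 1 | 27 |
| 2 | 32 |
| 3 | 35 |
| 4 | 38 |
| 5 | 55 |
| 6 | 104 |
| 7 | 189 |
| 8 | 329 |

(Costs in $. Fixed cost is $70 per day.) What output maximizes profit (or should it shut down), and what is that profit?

q = 6; profit = $162

Compute π = P·q − TC at each output: q=0: -70; q=1: -41; q=2: 10; q=3: 63; q=4: 116; q=5: 155; q=6: 162; q=7: 133; q=8: 49.
Profit is maximized at q = 6. AVC there is 104/6 = $17.33 ≤ P, so producing beats shutting down (which would give -$70).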